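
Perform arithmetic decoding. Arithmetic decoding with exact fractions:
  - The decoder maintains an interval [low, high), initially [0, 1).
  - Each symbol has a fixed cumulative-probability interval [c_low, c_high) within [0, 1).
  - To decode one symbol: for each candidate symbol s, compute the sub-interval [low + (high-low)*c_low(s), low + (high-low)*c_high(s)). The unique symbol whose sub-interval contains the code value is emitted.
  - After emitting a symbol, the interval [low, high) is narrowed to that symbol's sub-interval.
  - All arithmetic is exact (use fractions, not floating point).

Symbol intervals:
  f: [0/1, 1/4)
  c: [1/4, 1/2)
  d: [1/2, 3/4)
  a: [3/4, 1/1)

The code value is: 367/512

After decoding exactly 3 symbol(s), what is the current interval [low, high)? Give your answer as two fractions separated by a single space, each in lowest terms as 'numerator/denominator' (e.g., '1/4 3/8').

Answer: 45/64 23/32

Derivation:
Step 1: interval [0/1, 1/1), width = 1/1 - 0/1 = 1/1
  'f': [0/1 + 1/1*0/1, 0/1 + 1/1*1/4) = [0/1, 1/4)
  'c': [0/1 + 1/1*1/4, 0/1 + 1/1*1/2) = [1/4, 1/2)
  'd': [0/1 + 1/1*1/2, 0/1 + 1/1*3/4) = [1/2, 3/4) <- contains code 367/512
  'a': [0/1 + 1/1*3/4, 0/1 + 1/1*1/1) = [3/4, 1/1)
  emit 'd', narrow to [1/2, 3/4)
Step 2: interval [1/2, 3/4), width = 3/4 - 1/2 = 1/4
  'f': [1/2 + 1/4*0/1, 1/2 + 1/4*1/4) = [1/2, 9/16)
  'c': [1/2 + 1/4*1/4, 1/2 + 1/4*1/2) = [9/16, 5/8)
  'd': [1/2 + 1/4*1/2, 1/2 + 1/4*3/4) = [5/8, 11/16)
  'a': [1/2 + 1/4*3/4, 1/2 + 1/4*1/1) = [11/16, 3/4) <- contains code 367/512
  emit 'a', narrow to [11/16, 3/4)
Step 3: interval [11/16, 3/4), width = 3/4 - 11/16 = 1/16
  'f': [11/16 + 1/16*0/1, 11/16 + 1/16*1/4) = [11/16, 45/64)
  'c': [11/16 + 1/16*1/4, 11/16 + 1/16*1/2) = [45/64, 23/32) <- contains code 367/512
  'd': [11/16 + 1/16*1/2, 11/16 + 1/16*3/4) = [23/32, 47/64)
  'a': [11/16 + 1/16*3/4, 11/16 + 1/16*1/1) = [47/64, 3/4)
  emit 'c', narrow to [45/64, 23/32)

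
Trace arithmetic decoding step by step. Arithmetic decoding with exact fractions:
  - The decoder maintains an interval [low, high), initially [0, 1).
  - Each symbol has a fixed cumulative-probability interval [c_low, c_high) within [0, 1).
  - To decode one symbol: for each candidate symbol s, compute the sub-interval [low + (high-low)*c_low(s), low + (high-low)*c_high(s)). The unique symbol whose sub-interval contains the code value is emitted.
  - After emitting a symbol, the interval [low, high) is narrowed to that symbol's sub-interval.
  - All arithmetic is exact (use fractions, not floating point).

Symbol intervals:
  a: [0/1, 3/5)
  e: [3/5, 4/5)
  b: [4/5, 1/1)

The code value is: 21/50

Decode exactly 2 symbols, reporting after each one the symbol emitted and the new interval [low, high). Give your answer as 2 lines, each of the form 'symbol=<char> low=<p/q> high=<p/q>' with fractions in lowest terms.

Answer: symbol=a low=0/1 high=3/5
symbol=e low=9/25 high=12/25

Derivation:
Step 1: interval [0/1, 1/1), width = 1/1 - 0/1 = 1/1
  'a': [0/1 + 1/1*0/1, 0/1 + 1/1*3/5) = [0/1, 3/5) <- contains code 21/50
  'e': [0/1 + 1/1*3/5, 0/1 + 1/1*4/5) = [3/5, 4/5)
  'b': [0/1 + 1/1*4/5, 0/1 + 1/1*1/1) = [4/5, 1/1)
  emit 'a', narrow to [0/1, 3/5)
Step 2: interval [0/1, 3/5), width = 3/5 - 0/1 = 3/5
  'a': [0/1 + 3/5*0/1, 0/1 + 3/5*3/5) = [0/1, 9/25)
  'e': [0/1 + 3/5*3/5, 0/1 + 3/5*4/5) = [9/25, 12/25) <- contains code 21/50
  'b': [0/1 + 3/5*4/5, 0/1 + 3/5*1/1) = [12/25, 3/5)
  emit 'e', narrow to [9/25, 12/25)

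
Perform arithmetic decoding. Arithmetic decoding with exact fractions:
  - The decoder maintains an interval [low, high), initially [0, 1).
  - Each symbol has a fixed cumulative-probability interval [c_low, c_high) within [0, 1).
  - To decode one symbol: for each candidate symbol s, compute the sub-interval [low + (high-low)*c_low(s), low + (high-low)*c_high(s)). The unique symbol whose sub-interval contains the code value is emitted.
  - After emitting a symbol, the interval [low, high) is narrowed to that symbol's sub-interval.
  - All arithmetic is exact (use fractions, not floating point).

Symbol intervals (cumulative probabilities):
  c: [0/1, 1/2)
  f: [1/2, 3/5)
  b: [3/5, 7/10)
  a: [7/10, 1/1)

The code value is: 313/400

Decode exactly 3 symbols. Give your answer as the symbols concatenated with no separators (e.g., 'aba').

Step 1: interval [0/1, 1/1), width = 1/1 - 0/1 = 1/1
  'c': [0/1 + 1/1*0/1, 0/1 + 1/1*1/2) = [0/1, 1/2)
  'f': [0/1 + 1/1*1/2, 0/1 + 1/1*3/5) = [1/2, 3/5)
  'b': [0/1 + 1/1*3/5, 0/1 + 1/1*7/10) = [3/5, 7/10)
  'a': [0/1 + 1/1*7/10, 0/1 + 1/1*1/1) = [7/10, 1/1) <- contains code 313/400
  emit 'a', narrow to [7/10, 1/1)
Step 2: interval [7/10, 1/1), width = 1/1 - 7/10 = 3/10
  'c': [7/10 + 3/10*0/1, 7/10 + 3/10*1/2) = [7/10, 17/20) <- contains code 313/400
  'f': [7/10 + 3/10*1/2, 7/10 + 3/10*3/5) = [17/20, 22/25)
  'b': [7/10 + 3/10*3/5, 7/10 + 3/10*7/10) = [22/25, 91/100)
  'a': [7/10 + 3/10*7/10, 7/10 + 3/10*1/1) = [91/100, 1/1)
  emit 'c', narrow to [7/10, 17/20)
Step 3: interval [7/10, 17/20), width = 17/20 - 7/10 = 3/20
  'c': [7/10 + 3/20*0/1, 7/10 + 3/20*1/2) = [7/10, 31/40)
  'f': [7/10 + 3/20*1/2, 7/10 + 3/20*3/5) = [31/40, 79/100) <- contains code 313/400
  'b': [7/10 + 3/20*3/5, 7/10 + 3/20*7/10) = [79/100, 161/200)
  'a': [7/10 + 3/20*7/10, 7/10 + 3/20*1/1) = [161/200, 17/20)
  emit 'f', narrow to [31/40, 79/100)

Answer: acf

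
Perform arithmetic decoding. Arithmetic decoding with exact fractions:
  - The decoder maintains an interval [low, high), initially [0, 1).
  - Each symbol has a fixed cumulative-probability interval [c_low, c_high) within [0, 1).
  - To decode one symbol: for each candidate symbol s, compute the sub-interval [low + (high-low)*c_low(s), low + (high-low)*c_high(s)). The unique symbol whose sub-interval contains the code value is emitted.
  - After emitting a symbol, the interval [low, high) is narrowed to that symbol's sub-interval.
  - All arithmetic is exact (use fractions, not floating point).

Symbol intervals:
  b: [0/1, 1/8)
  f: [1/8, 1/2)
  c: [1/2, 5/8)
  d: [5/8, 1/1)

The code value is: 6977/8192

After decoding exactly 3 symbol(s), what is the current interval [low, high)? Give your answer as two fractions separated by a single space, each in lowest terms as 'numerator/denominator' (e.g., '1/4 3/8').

Answer: 431/512 55/64

Derivation:
Step 1: interval [0/1, 1/1), width = 1/1 - 0/1 = 1/1
  'b': [0/1 + 1/1*0/1, 0/1 + 1/1*1/8) = [0/1, 1/8)
  'f': [0/1 + 1/1*1/8, 0/1 + 1/1*1/2) = [1/8, 1/2)
  'c': [0/1 + 1/1*1/2, 0/1 + 1/1*5/8) = [1/2, 5/8)
  'd': [0/1 + 1/1*5/8, 0/1 + 1/1*1/1) = [5/8, 1/1) <- contains code 6977/8192
  emit 'd', narrow to [5/8, 1/1)
Step 2: interval [5/8, 1/1), width = 1/1 - 5/8 = 3/8
  'b': [5/8 + 3/8*0/1, 5/8 + 3/8*1/8) = [5/8, 43/64)
  'f': [5/8 + 3/8*1/8, 5/8 + 3/8*1/2) = [43/64, 13/16)
  'c': [5/8 + 3/8*1/2, 5/8 + 3/8*5/8) = [13/16, 55/64) <- contains code 6977/8192
  'd': [5/8 + 3/8*5/8, 5/8 + 3/8*1/1) = [55/64, 1/1)
  emit 'c', narrow to [13/16, 55/64)
Step 3: interval [13/16, 55/64), width = 55/64 - 13/16 = 3/64
  'b': [13/16 + 3/64*0/1, 13/16 + 3/64*1/8) = [13/16, 419/512)
  'f': [13/16 + 3/64*1/8, 13/16 + 3/64*1/2) = [419/512, 107/128)
  'c': [13/16 + 3/64*1/2, 13/16 + 3/64*5/8) = [107/128, 431/512)
  'd': [13/16 + 3/64*5/8, 13/16 + 3/64*1/1) = [431/512, 55/64) <- contains code 6977/8192
  emit 'd', narrow to [431/512, 55/64)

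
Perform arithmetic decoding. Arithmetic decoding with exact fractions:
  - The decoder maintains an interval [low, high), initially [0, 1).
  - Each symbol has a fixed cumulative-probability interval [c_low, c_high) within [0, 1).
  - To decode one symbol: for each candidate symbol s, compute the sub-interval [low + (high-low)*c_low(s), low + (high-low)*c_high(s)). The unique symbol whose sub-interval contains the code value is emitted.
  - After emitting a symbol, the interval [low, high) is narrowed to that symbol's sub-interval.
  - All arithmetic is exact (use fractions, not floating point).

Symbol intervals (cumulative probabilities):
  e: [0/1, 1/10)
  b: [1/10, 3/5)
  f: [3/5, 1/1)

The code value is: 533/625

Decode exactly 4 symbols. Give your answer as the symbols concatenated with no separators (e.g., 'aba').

Step 1: interval [0/1, 1/1), width = 1/1 - 0/1 = 1/1
  'e': [0/1 + 1/1*0/1, 0/1 + 1/1*1/10) = [0/1, 1/10)
  'b': [0/1 + 1/1*1/10, 0/1 + 1/1*3/5) = [1/10, 3/5)
  'f': [0/1 + 1/1*3/5, 0/1 + 1/1*1/1) = [3/5, 1/1) <- contains code 533/625
  emit 'f', narrow to [3/5, 1/1)
Step 2: interval [3/5, 1/1), width = 1/1 - 3/5 = 2/5
  'e': [3/5 + 2/5*0/1, 3/5 + 2/5*1/10) = [3/5, 16/25)
  'b': [3/5 + 2/5*1/10, 3/5 + 2/5*3/5) = [16/25, 21/25)
  'f': [3/5 + 2/5*3/5, 3/5 + 2/5*1/1) = [21/25, 1/1) <- contains code 533/625
  emit 'f', narrow to [21/25, 1/1)
Step 3: interval [21/25, 1/1), width = 1/1 - 21/25 = 4/25
  'e': [21/25 + 4/25*0/1, 21/25 + 4/25*1/10) = [21/25, 107/125) <- contains code 533/625
  'b': [21/25 + 4/25*1/10, 21/25 + 4/25*3/5) = [107/125, 117/125)
  'f': [21/25 + 4/25*3/5, 21/25 + 4/25*1/1) = [117/125, 1/1)
  emit 'e', narrow to [21/25, 107/125)
Step 4: interval [21/25, 107/125), width = 107/125 - 21/25 = 2/125
  'e': [21/25 + 2/125*0/1, 21/25 + 2/125*1/10) = [21/25, 526/625)
  'b': [21/25 + 2/125*1/10, 21/25 + 2/125*3/5) = [526/625, 531/625)
  'f': [21/25 + 2/125*3/5, 21/25 + 2/125*1/1) = [531/625, 107/125) <- contains code 533/625
  emit 'f', narrow to [531/625, 107/125)

Answer: ffef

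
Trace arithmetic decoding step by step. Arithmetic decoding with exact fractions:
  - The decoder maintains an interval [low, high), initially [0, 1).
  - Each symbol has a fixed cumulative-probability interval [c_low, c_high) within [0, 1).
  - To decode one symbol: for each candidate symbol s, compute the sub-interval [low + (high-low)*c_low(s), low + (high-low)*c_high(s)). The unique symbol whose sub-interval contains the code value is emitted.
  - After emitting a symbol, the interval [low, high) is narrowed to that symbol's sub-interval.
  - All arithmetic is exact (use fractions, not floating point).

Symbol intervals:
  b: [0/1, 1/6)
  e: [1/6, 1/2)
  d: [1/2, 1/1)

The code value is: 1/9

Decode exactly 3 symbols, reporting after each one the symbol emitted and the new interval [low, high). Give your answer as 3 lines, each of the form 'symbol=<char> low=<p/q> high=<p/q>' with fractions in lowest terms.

Step 1: interval [0/1, 1/1), width = 1/1 - 0/1 = 1/1
  'b': [0/1 + 1/1*0/1, 0/1 + 1/1*1/6) = [0/1, 1/6) <- contains code 1/9
  'e': [0/1 + 1/1*1/6, 0/1 + 1/1*1/2) = [1/6, 1/2)
  'd': [0/1 + 1/1*1/2, 0/1 + 1/1*1/1) = [1/2, 1/1)
  emit 'b', narrow to [0/1, 1/6)
Step 2: interval [0/1, 1/6), width = 1/6 - 0/1 = 1/6
  'b': [0/1 + 1/6*0/1, 0/1 + 1/6*1/6) = [0/1, 1/36)
  'e': [0/1 + 1/6*1/6, 0/1 + 1/6*1/2) = [1/36, 1/12)
  'd': [0/1 + 1/6*1/2, 0/1 + 1/6*1/1) = [1/12, 1/6) <- contains code 1/9
  emit 'd', narrow to [1/12, 1/6)
Step 3: interval [1/12, 1/6), width = 1/6 - 1/12 = 1/12
  'b': [1/12 + 1/12*0/1, 1/12 + 1/12*1/6) = [1/12, 7/72)
  'e': [1/12 + 1/12*1/6, 1/12 + 1/12*1/2) = [7/72, 1/8) <- contains code 1/9
  'd': [1/12 + 1/12*1/2, 1/12 + 1/12*1/1) = [1/8, 1/6)
  emit 'e', narrow to [7/72, 1/8)

Answer: symbol=b low=0/1 high=1/6
symbol=d low=1/12 high=1/6
symbol=e low=7/72 high=1/8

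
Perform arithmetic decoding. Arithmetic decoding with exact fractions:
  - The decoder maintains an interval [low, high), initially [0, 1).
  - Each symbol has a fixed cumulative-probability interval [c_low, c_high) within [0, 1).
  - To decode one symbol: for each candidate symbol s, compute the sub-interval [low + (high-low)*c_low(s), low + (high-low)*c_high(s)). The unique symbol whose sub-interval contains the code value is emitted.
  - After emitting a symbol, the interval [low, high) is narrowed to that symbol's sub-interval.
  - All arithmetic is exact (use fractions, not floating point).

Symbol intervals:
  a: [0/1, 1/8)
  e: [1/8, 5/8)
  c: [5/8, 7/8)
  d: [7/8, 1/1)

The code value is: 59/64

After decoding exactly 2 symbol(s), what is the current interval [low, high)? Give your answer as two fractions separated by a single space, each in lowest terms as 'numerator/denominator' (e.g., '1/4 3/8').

Answer: 57/64 61/64

Derivation:
Step 1: interval [0/1, 1/1), width = 1/1 - 0/1 = 1/1
  'a': [0/1 + 1/1*0/1, 0/1 + 1/1*1/8) = [0/1, 1/8)
  'e': [0/1 + 1/1*1/8, 0/1 + 1/1*5/8) = [1/8, 5/8)
  'c': [0/1 + 1/1*5/8, 0/1 + 1/1*7/8) = [5/8, 7/8)
  'd': [0/1 + 1/1*7/8, 0/1 + 1/1*1/1) = [7/8, 1/1) <- contains code 59/64
  emit 'd', narrow to [7/8, 1/1)
Step 2: interval [7/8, 1/1), width = 1/1 - 7/8 = 1/8
  'a': [7/8 + 1/8*0/1, 7/8 + 1/8*1/8) = [7/8, 57/64)
  'e': [7/8 + 1/8*1/8, 7/8 + 1/8*5/8) = [57/64, 61/64) <- contains code 59/64
  'c': [7/8 + 1/8*5/8, 7/8 + 1/8*7/8) = [61/64, 63/64)
  'd': [7/8 + 1/8*7/8, 7/8 + 1/8*1/1) = [63/64, 1/1)
  emit 'e', narrow to [57/64, 61/64)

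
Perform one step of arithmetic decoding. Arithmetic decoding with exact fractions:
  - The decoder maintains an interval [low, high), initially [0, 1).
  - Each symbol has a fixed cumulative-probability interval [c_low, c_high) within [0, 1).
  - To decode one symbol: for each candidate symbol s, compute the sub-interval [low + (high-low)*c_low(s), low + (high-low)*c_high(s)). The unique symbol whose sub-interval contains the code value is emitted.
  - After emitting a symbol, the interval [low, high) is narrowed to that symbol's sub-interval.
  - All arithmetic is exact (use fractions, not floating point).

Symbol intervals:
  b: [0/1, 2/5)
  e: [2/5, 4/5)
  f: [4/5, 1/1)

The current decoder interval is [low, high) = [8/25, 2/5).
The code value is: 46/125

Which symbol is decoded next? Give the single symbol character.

Interval width = high − low = 2/5 − 8/25 = 2/25
Scaled code = (code − low) / width = (46/125 − 8/25) / 2/25 = 3/5
  b: [0/1, 2/5) 
  e: [2/5, 4/5) ← scaled code falls here ✓
  f: [4/5, 1/1) 

Answer: e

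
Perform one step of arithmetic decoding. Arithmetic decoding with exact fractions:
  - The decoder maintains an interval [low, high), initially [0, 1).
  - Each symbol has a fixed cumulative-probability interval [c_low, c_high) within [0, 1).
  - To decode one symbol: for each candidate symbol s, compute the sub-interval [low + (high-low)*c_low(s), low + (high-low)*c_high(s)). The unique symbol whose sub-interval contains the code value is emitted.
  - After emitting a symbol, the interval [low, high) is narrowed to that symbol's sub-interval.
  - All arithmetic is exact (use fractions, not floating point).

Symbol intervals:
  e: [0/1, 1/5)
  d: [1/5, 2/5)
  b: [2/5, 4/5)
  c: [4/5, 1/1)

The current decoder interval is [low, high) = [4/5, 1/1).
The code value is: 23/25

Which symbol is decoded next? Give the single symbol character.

Interval width = high − low = 1/1 − 4/5 = 1/5
Scaled code = (code − low) / width = (23/25 − 4/5) / 1/5 = 3/5
  e: [0/1, 1/5) 
  d: [1/5, 2/5) 
  b: [2/5, 4/5) ← scaled code falls here ✓
  c: [4/5, 1/1) 

Answer: b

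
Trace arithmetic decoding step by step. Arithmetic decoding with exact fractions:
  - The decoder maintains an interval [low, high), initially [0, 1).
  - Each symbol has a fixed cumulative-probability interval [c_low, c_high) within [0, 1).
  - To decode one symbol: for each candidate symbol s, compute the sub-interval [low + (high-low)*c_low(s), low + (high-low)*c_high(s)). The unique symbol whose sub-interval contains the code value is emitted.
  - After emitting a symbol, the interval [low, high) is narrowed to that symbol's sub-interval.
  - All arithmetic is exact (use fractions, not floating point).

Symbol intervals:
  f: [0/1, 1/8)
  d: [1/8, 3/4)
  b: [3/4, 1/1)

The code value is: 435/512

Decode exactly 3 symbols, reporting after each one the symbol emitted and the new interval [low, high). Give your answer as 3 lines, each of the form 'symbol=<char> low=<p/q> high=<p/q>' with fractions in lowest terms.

Answer: symbol=b low=3/4 high=1/1
symbol=d low=25/32 high=15/16
symbol=d low=205/256 high=115/128

Derivation:
Step 1: interval [0/1, 1/1), width = 1/1 - 0/1 = 1/1
  'f': [0/1 + 1/1*0/1, 0/1 + 1/1*1/8) = [0/1, 1/8)
  'd': [0/1 + 1/1*1/8, 0/1 + 1/1*3/4) = [1/8, 3/4)
  'b': [0/1 + 1/1*3/4, 0/1 + 1/1*1/1) = [3/4, 1/1) <- contains code 435/512
  emit 'b', narrow to [3/4, 1/1)
Step 2: interval [3/4, 1/1), width = 1/1 - 3/4 = 1/4
  'f': [3/4 + 1/4*0/1, 3/4 + 1/4*1/8) = [3/4, 25/32)
  'd': [3/4 + 1/4*1/8, 3/4 + 1/4*3/4) = [25/32, 15/16) <- contains code 435/512
  'b': [3/4 + 1/4*3/4, 3/4 + 1/4*1/1) = [15/16, 1/1)
  emit 'd', narrow to [25/32, 15/16)
Step 3: interval [25/32, 15/16), width = 15/16 - 25/32 = 5/32
  'f': [25/32 + 5/32*0/1, 25/32 + 5/32*1/8) = [25/32, 205/256)
  'd': [25/32 + 5/32*1/8, 25/32 + 5/32*3/4) = [205/256, 115/128) <- contains code 435/512
  'b': [25/32 + 5/32*3/4, 25/32 + 5/32*1/1) = [115/128, 15/16)
  emit 'd', narrow to [205/256, 115/128)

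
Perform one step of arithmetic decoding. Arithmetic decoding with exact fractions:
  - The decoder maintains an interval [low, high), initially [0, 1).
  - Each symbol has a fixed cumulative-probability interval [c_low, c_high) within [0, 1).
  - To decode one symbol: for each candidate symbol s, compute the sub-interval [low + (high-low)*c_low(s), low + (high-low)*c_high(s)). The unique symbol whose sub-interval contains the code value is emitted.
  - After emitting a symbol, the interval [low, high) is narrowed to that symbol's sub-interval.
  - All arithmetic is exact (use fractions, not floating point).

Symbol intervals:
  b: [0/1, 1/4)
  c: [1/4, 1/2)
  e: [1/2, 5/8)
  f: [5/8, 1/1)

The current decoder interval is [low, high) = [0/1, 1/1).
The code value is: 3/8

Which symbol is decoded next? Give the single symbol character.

Answer: c

Derivation:
Interval width = high − low = 1/1 − 0/1 = 1/1
Scaled code = (code − low) / width = (3/8 − 0/1) / 1/1 = 3/8
  b: [0/1, 1/4) 
  c: [1/4, 1/2) ← scaled code falls here ✓
  e: [1/2, 5/8) 
  f: [5/8, 1/1) 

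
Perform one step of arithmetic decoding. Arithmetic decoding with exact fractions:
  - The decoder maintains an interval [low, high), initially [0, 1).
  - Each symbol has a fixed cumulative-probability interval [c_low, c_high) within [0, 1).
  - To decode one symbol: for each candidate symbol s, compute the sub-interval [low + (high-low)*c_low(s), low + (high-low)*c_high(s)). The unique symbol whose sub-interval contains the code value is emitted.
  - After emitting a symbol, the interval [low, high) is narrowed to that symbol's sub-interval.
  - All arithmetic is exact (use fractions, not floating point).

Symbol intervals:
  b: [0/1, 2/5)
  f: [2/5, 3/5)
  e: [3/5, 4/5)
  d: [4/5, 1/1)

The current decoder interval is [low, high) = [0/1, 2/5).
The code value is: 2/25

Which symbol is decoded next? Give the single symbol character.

Answer: b

Derivation:
Interval width = high − low = 2/5 − 0/1 = 2/5
Scaled code = (code − low) / width = (2/25 − 0/1) / 2/5 = 1/5
  b: [0/1, 2/5) ← scaled code falls here ✓
  f: [2/5, 3/5) 
  e: [3/5, 4/5) 
  d: [4/5, 1/1) 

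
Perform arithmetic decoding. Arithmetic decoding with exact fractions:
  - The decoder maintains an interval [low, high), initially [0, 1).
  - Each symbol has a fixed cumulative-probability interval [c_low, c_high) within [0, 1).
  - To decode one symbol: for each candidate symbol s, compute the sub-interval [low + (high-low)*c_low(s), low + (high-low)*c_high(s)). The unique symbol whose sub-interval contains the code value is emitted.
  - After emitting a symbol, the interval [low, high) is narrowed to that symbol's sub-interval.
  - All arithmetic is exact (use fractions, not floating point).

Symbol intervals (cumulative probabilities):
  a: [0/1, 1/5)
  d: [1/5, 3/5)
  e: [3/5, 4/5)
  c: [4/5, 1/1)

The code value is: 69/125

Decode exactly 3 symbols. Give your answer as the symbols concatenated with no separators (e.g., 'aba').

Answer: dcd

Derivation:
Step 1: interval [0/1, 1/1), width = 1/1 - 0/1 = 1/1
  'a': [0/1 + 1/1*0/1, 0/1 + 1/1*1/5) = [0/1, 1/5)
  'd': [0/1 + 1/1*1/5, 0/1 + 1/1*3/5) = [1/5, 3/5) <- contains code 69/125
  'e': [0/1 + 1/1*3/5, 0/1 + 1/1*4/5) = [3/5, 4/5)
  'c': [0/1 + 1/1*4/5, 0/1 + 1/1*1/1) = [4/5, 1/1)
  emit 'd', narrow to [1/5, 3/5)
Step 2: interval [1/5, 3/5), width = 3/5 - 1/5 = 2/5
  'a': [1/5 + 2/5*0/1, 1/5 + 2/5*1/5) = [1/5, 7/25)
  'd': [1/5 + 2/5*1/5, 1/5 + 2/5*3/5) = [7/25, 11/25)
  'e': [1/5 + 2/5*3/5, 1/5 + 2/5*4/5) = [11/25, 13/25)
  'c': [1/5 + 2/5*4/5, 1/5 + 2/5*1/1) = [13/25, 3/5) <- contains code 69/125
  emit 'c', narrow to [13/25, 3/5)
Step 3: interval [13/25, 3/5), width = 3/5 - 13/25 = 2/25
  'a': [13/25 + 2/25*0/1, 13/25 + 2/25*1/5) = [13/25, 67/125)
  'd': [13/25 + 2/25*1/5, 13/25 + 2/25*3/5) = [67/125, 71/125) <- contains code 69/125
  'e': [13/25 + 2/25*3/5, 13/25 + 2/25*4/5) = [71/125, 73/125)
  'c': [13/25 + 2/25*4/5, 13/25 + 2/25*1/1) = [73/125, 3/5)
  emit 'd', narrow to [67/125, 71/125)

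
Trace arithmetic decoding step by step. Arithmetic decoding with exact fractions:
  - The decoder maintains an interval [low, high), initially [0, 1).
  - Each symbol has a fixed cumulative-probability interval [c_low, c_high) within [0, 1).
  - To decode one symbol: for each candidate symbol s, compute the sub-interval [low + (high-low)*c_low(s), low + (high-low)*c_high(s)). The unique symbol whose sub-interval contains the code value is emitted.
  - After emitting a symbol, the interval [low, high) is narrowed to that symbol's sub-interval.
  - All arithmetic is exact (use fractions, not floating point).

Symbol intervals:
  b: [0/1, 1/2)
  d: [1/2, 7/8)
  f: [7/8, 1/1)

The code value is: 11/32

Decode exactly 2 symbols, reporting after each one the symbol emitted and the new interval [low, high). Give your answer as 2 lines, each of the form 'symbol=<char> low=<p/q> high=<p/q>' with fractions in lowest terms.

Step 1: interval [0/1, 1/1), width = 1/1 - 0/1 = 1/1
  'b': [0/1 + 1/1*0/1, 0/1 + 1/1*1/2) = [0/1, 1/2) <- contains code 11/32
  'd': [0/1 + 1/1*1/2, 0/1 + 1/1*7/8) = [1/2, 7/8)
  'f': [0/1 + 1/1*7/8, 0/1 + 1/1*1/1) = [7/8, 1/1)
  emit 'b', narrow to [0/1, 1/2)
Step 2: interval [0/1, 1/2), width = 1/2 - 0/1 = 1/2
  'b': [0/1 + 1/2*0/1, 0/1 + 1/2*1/2) = [0/1, 1/4)
  'd': [0/1 + 1/2*1/2, 0/1 + 1/2*7/8) = [1/4, 7/16) <- contains code 11/32
  'f': [0/1 + 1/2*7/8, 0/1 + 1/2*1/1) = [7/16, 1/2)
  emit 'd', narrow to [1/4, 7/16)

Answer: symbol=b low=0/1 high=1/2
symbol=d low=1/4 high=7/16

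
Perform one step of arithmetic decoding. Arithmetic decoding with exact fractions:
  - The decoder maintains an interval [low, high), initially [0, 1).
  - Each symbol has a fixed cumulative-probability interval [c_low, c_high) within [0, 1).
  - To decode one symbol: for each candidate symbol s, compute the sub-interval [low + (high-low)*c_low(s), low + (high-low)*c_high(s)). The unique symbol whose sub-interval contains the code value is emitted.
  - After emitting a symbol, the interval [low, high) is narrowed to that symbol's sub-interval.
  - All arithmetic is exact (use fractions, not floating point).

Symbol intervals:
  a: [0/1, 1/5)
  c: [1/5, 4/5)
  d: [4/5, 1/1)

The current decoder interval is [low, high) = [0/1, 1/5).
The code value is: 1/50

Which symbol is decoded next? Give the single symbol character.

Interval width = high − low = 1/5 − 0/1 = 1/5
Scaled code = (code − low) / width = (1/50 − 0/1) / 1/5 = 1/10
  a: [0/1, 1/5) ← scaled code falls here ✓
  c: [1/5, 4/5) 
  d: [4/5, 1/1) 

Answer: a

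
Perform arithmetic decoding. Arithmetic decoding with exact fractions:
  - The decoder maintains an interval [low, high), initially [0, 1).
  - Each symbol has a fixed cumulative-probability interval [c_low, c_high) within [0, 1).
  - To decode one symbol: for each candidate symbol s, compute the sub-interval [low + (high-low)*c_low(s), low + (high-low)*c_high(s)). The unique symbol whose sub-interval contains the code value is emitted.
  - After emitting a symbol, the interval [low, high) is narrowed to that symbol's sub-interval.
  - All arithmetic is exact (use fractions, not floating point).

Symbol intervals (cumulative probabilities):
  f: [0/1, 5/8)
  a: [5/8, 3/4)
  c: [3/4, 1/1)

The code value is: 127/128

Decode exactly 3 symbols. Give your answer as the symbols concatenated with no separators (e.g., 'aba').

Step 1: interval [0/1, 1/1), width = 1/1 - 0/1 = 1/1
  'f': [0/1 + 1/1*0/1, 0/1 + 1/1*5/8) = [0/1, 5/8)
  'a': [0/1 + 1/1*5/8, 0/1 + 1/1*3/4) = [5/8, 3/4)
  'c': [0/1 + 1/1*3/4, 0/1 + 1/1*1/1) = [3/4, 1/1) <- contains code 127/128
  emit 'c', narrow to [3/4, 1/1)
Step 2: interval [3/4, 1/1), width = 1/1 - 3/4 = 1/4
  'f': [3/4 + 1/4*0/1, 3/4 + 1/4*5/8) = [3/4, 29/32)
  'a': [3/4 + 1/4*5/8, 3/4 + 1/4*3/4) = [29/32, 15/16)
  'c': [3/4 + 1/4*3/4, 3/4 + 1/4*1/1) = [15/16, 1/1) <- contains code 127/128
  emit 'c', narrow to [15/16, 1/1)
Step 3: interval [15/16, 1/1), width = 1/1 - 15/16 = 1/16
  'f': [15/16 + 1/16*0/1, 15/16 + 1/16*5/8) = [15/16, 125/128)
  'a': [15/16 + 1/16*5/8, 15/16 + 1/16*3/4) = [125/128, 63/64)
  'c': [15/16 + 1/16*3/4, 15/16 + 1/16*1/1) = [63/64, 1/1) <- contains code 127/128
  emit 'c', narrow to [63/64, 1/1)

Answer: ccc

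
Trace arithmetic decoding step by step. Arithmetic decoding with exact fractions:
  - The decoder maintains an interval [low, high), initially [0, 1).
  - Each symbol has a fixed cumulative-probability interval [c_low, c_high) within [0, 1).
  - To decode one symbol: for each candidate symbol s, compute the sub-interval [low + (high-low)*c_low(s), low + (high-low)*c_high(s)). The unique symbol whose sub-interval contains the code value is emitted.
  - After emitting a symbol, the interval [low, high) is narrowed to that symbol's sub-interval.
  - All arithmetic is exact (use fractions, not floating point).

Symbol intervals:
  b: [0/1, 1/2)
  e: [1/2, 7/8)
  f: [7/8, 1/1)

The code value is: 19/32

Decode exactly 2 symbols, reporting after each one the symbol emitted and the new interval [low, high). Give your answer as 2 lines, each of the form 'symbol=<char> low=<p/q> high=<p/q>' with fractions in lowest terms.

Step 1: interval [0/1, 1/1), width = 1/1 - 0/1 = 1/1
  'b': [0/1 + 1/1*0/1, 0/1 + 1/1*1/2) = [0/1, 1/2)
  'e': [0/1 + 1/1*1/2, 0/1 + 1/1*7/8) = [1/2, 7/8) <- contains code 19/32
  'f': [0/1 + 1/1*7/8, 0/1 + 1/1*1/1) = [7/8, 1/1)
  emit 'e', narrow to [1/2, 7/8)
Step 2: interval [1/2, 7/8), width = 7/8 - 1/2 = 3/8
  'b': [1/2 + 3/8*0/1, 1/2 + 3/8*1/2) = [1/2, 11/16) <- contains code 19/32
  'e': [1/2 + 3/8*1/2, 1/2 + 3/8*7/8) = [11/16, 53/64)
  'f': [1/2 + 3/8*7/8, 1/2 + 3/8*1/1) = [53/64, 7/8)
  emit 'b', narrow to [1/2, 11/16)

Answer: symbol=e low=1/2 high=7/8
symbol=b low=1/2 high=11/16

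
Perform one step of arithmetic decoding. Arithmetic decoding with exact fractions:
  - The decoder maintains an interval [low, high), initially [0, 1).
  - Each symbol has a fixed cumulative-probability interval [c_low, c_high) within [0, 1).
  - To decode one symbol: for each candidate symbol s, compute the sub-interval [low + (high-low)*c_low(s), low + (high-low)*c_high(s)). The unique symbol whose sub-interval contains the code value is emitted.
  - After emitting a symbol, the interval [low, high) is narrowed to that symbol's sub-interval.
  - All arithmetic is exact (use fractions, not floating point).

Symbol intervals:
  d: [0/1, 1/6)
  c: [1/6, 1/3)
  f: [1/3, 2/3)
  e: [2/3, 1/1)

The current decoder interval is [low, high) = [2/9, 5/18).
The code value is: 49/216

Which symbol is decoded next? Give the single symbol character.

Answer: d

Derivation:
Interval width = high − low = 5/18 − 2/9 = 1/18
Scaled code = (code − low) / width = (49/216 − 2/9) / 1/18 = 1/12
  d: [0/1, 1/6) ← scaled code falls here ✓
  c: [1/6, 1/3) 
  f: [1/3, 2/3) 
  e: [2/3, 1/1) 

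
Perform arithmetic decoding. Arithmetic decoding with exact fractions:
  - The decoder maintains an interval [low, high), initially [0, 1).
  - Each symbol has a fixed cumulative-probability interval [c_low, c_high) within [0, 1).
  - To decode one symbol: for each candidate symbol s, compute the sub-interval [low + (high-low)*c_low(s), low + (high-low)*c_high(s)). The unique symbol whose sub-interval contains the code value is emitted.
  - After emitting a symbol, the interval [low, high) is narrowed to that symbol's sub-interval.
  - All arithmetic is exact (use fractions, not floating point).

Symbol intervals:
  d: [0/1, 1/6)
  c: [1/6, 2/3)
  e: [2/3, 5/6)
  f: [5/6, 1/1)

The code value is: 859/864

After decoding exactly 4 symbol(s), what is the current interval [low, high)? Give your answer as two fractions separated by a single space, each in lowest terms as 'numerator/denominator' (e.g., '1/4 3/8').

Answer: 161/162 1289/1296

Derivation:
Step 1: interval [0/1, 1/1), width = 1/1 - 0/1 = 1/1
  'd': [0/1 + 1/1*0/1, 0/1 + 1/1*1/6) = [0/1, 1/6)
  'c': [0/1 + 1/1*1/6, 0/1 + 1/1*2/3) = [1/6, 2/3)
  'e': [0/1 + 1/1*2/3, 0/1 + 1/1*5/6) = [2/3, 5/6)
  'f': [0/1 + 1/1*5/6, 0/1 + 1/1*1/1) = [5/6, 1/1) <- contains code 859/864
  emit 'f', narrow to [5/6, 1/1)
Step 2: interval [5/6, 1/1), width = 1/1 - 5/6 = 1/6
  'd': [5/6 + 1/6*0/1, 5/6 + 1/6*1/6) = [5/6, 31/36)
  'c': [5/6 + 1/6*1/6, 5/6 + 1/6*2/3) = [31/36, 17/18)
  'e': [5/6 + 1/6*2/3, 5/6 + 1/6*5/6) = [17/18, 35/36)
  'f': [5/6 + 1/6*5/6, 5/6 + 1/6*1/1) = [35/36, 1/1) <- contains code 859/864
  emit 'f', narrow to [35/36, 1/1)
Step 3: interval [35/36, 1/1), width = 1/1 - 35/36 = 1/36
  'd': [35/36 + 1/36*0/1, 35/36 + 1/36*1/6) = [35/36, 211/216)
  'c': [35/36 + 1/36*1/6, 35/36 + 1/36*2/3) = [211/216, 107/108)
  'e': [35/36 + 1/36*2/3, 35/36 + 1/36*5/6) = [107/108, 215/216) <- contains code 859/864
  'f': [35/36 + 1/36*5/6, 35/36 + 1/36*1/1) = [215/216, 1/1)
  emit 'e', narrow to [107/108, 215/216)
Step 4: interval [107/108, 215/216), width = 215/216 - 107/108 = 1/216
  'd': [107/108 + 1/216*0/1, 107/108 + 1/216*1/6) = [107/108, 1285/1296)
  'c': [107/108 + 1/216*1/6, 107/108 + 1/216*2/3) = [1285/1296, 161/162)
  'e': [107/108 + 1/216*2/3, 107/108 + 1/216*5/6) = [161/162, 1289/1296) <- contains code 859/864
  'f': [107/108 + 1/216*5/6, 107/108 + 1/216*1/1) = [1289/1296, 215/216)
  emit 'e', narrow to [161/162, 1289/1296)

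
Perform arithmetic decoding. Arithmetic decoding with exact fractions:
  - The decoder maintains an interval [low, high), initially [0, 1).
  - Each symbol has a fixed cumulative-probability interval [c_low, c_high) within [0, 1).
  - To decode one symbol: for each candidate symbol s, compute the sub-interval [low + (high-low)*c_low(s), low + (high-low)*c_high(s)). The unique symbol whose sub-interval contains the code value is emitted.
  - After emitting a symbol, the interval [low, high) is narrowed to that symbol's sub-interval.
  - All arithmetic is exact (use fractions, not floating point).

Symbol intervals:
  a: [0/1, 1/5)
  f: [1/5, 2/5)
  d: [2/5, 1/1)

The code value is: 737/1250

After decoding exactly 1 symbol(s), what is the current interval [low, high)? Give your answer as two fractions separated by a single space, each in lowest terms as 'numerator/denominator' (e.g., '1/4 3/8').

Answer: 2/5 1/1

Derivation:
Step 1: interval [0/1, 1/1), width = 1/1 - 0/1 = 1/1
  'a': [0/1 + 1/1*0/1, 0/1 + 1/1*1/5) = [0/1, 1/5)
  'f': [0/1 + 1/1*1/5, 0/1 + 1/1*2/5) = [1/5, 2/5)
  'd': [0/1 + 1/1*2/5, 0/1 + 1/1*1/1) = [2/5, 1/1) <- contains code 737/1250
  emit 'd', narrow to [2/5, 1/1)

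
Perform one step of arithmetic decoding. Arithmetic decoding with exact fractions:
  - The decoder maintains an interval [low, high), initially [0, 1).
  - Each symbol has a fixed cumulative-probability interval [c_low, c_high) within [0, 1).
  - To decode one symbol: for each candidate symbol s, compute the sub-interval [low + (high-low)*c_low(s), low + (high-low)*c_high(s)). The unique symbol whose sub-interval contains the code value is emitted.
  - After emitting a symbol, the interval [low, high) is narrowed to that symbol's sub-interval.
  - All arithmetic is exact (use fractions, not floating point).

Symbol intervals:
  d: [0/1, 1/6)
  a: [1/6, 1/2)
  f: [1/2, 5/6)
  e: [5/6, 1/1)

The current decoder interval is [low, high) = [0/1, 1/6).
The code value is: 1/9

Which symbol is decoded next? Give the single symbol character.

Answer: f

Derivation:
Interval width = high − low = 1/6 − 0/1 = 1/6
Scaled code = (code − low) / width = (1/9 − 0/1) / 1/6 = 2/3
  d: [0/1, 1/6) 
  a: [1/6, 1/2) 
  f: [1/2, 5/6) ← scaled code falls here ✓
  e: [5/6, 1/1) 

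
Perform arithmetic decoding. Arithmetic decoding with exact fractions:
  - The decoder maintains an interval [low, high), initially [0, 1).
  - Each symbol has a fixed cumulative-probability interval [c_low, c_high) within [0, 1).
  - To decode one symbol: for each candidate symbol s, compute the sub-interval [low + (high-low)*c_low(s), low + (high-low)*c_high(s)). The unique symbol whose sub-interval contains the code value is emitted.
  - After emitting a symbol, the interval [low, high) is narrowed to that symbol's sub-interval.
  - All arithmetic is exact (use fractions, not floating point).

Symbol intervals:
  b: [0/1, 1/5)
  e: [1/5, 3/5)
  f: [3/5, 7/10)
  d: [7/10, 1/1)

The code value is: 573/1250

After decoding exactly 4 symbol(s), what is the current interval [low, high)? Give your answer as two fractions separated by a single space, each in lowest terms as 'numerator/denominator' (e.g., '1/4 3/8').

Step 1: interval [0/1, 1/1), width = 1/1 - 0/1 = 1/1
  'b': [0/1 + 1/1*0/1, 0/1 + 1/1*1/5) = [0/1, 1/5)
  'e': [0/1 + 1/1*1/5, 0/1 + 1/1*3/5) = [1/5, 3/5) <- contains code 573/1250
  'f': [0/1 + 1/1*3/5, 0/1 + 1/1*7/10) = [3/5, 7/10)
  'd': [0/1 + 1/1*7/10, 0/1 + 1/1*1/1) = [7/10, 1/1)
  emit 'e', narrow to [1/5, 3/5)
Step 2: interval [1/5, 3/5), width = 3/5 - 1/5 = 2/5
  'b': [1/5 + 2/5*0/1, 1/5 + 2/5*1/5) = [1/5, 7/25)
  'e': [1/5 + 2/5*1/5, 1/5 + 2/5*3/5) = [7/25, 11/25)
  'f': [1/5 + 2/5*3/5, 1/5 + 2/5*7/10) = [11/25, 12/25) <- contains code 573/1250
  'd': [1/5 + 2/5*7/10, 1/5 + 2/5*1/1) = [12/25, 3/5)
  emit 'f', narrow to [11/25, 12/25)
Step 3: interval [11/25, 12/25), width = 12/25 - 11/25 = 1/25
  'b': [11/25 + 1/25*0/1, 11/25 + 1/25*1/5) = [11/25, 56/125)
  'e': [11/25 + 1/25*1/5, 11/25 + 1/25*3/5) = [56/125, 58/125) <- contains code 573/1250
  'f': [11/25 + 1/25*3/5, 11/25 + 1/25*7/10) = [58/125, 117/250)
  'd': [11/25 + 1/25*7/10, 11/25 + 1/25*1/1) = [117/250, 12/25)
  emit 'e', narrow to [56/125, 58/125)
Step 4: interval [56/125, 58/125), width = 58/125 - 56/125 = 2/125
  'b': [56/125 + 2/125*0/1, 56/125 + 2/125*1/5) = [56/125, 282/625)
  'e': [56/125 + 2/125*1/5, 56/125 + 2/125*3/5) = [282/625, 286/625)
  'f': [56/125 + 2/125*3/5, 56/125 + 2/125*7/10) = [286/625, 287/625) <- contains code 573/1250
  'd': [56/125 + 2/125*7/10, 56/125 + 2/125*1/1) = [287/625, 58/125)
  emit 'f', narrow to [286/625, 287/625)

Answer: 286/625 287/625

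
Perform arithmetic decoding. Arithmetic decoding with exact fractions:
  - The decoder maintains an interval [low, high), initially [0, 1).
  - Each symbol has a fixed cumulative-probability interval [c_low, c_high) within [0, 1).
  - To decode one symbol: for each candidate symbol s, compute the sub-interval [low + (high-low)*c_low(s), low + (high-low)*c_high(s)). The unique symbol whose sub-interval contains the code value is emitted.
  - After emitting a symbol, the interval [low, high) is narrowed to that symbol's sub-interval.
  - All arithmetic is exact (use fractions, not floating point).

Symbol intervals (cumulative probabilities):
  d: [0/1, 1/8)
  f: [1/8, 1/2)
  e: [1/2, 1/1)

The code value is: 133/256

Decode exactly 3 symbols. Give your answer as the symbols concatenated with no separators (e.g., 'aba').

Step 1: interval [0/1, 1/1), width = 1/1 - 0/1 = 1/1
  'd': [0/1 + 1/1*0/1, 0/1 + 1/1*1/8) = [0/1, 1/8)
  'f': [0/1 + 1/1*1/8, 0/1 + 1/1*1/2) = [1/8, 1/2)
  'e': [0/1 + 1/1*1/2, 0/1 + 1/1*1/1) = [1/2, 1/1) <- contains code 133/256
  emit 'e', narrow to [1/2, 1/1)
Step 2: interval [1/2, 1/1), width = 1/1 - 1/2 = 1/2
  'd': [1/2 + 1/2*0/1, 1/2 + 1/2*1/8) = [1/2, 9/16) <- contains code 133/256
  'f': [1/2 + 1/2*1/8, 1/2 + 1/2*1/2) = [9/16, 3/4)
  'e': [1/2 + 1/2*1/2, 1/2 + 1/2*1/1) = [3/4, 1/1)
  emit 'd', narrow to [1/2, 9/16)
Step 3: interval [1/2, 9/16), width = 9/16 - 1/2 = 1/16
  'd': [1/2 + 1/16*0/1, 1/2 + 1/16*1/8) = [1/2, 65/128)
  'f': [1/2 + 1/16*1/8, 1/2 + 1/16*1/2) = [65/128, 17/32) <- contains code 133/256
  'e': [1/2 + 1/16*1/2, 1/2 + 1/16*1/1) = [17/32, 9/16)
  emit 'f', narrow to [65/128, 17/32)

Answer: edf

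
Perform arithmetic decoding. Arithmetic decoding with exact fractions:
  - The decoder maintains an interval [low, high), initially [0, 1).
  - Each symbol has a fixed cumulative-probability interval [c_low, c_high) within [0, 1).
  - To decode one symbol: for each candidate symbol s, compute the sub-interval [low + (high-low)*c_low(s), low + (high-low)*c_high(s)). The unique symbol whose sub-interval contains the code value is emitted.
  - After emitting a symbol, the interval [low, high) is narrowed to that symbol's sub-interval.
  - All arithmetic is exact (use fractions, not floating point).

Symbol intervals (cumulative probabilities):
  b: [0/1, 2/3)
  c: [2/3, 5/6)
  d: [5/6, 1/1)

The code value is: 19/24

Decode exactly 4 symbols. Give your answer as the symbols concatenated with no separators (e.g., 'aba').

Answer: ccbc

Derivation:
Step 1: interval [0/1, 1/1), width = 1/1 - 0/1 = 1/1
  'b': [0/1 + 1/1*0/1, 0/1 + 1/1*2/3) = [0/1, 2/3)
  'c': [0/1 + 1/1*2/3, 0/1 + 1/1*5/6) = [2/3, 5/6) <- contains code 19/24
  'd': [0/1 + 1/1*5/6, 0/1 + 1/1*1/1) = [5/6, 1/1)
  emit 'c', narrow to [2/3, 5/6)
Step 2: interval [2/3, 5/6), width = 5/6 - 2/3 = 1/6
  'b': [2/3 + 1/6*0/1, 2/3 + 1/6*2/3) = [2/3, 7/9)
  'c': [2/3 + 1/6*2/3, 2/3 + 1/6*5/6) = [7/9, 29/36) <- contains code 19/24
  'd': [2/3 + 1/6*5/6, 2/3 + 1/6*1/1) = [29/36, 5/6)
  emit 'c', narrow to [7/9, 29/36)
Step 3: interval [7/9, 29/36), width = 29/36 - 7/9 = 1/36
  'b': [7/9 + 1/36*0/1, 7/9 + 1/36*2/3) = [7/9, 43/54) <- contains code 19/24
  'c': [7/9 + 1/36*2/3, 7/9 + 1/36*5/6) = [43/54, 173/216)
  'd': [7/9 + 1/36*5/6, 7/9 + 1/36*1/1) = [173/216, 29/36)
  emit 'b', narrow to [7/9, 43/54)
Step 4: interval [7/9, 43/54), width = 43/54 - 7/9 = 1/54
  'b': [7/9 + 1/54*0/1, 7/9 + 1/54*2/3) = [7/9, 64/81)
  'c': [7/9 + 1/54*2/3, 7/9 + 1/54*5/6) = [64/81, 257/324) <- contains code 19/24
  'd': [7/9 + 1/54*5/6, 7/9 + 1/54*1/1) = [257/324, 43/54)
  emit 'c', narrow to [64/81, 257/324)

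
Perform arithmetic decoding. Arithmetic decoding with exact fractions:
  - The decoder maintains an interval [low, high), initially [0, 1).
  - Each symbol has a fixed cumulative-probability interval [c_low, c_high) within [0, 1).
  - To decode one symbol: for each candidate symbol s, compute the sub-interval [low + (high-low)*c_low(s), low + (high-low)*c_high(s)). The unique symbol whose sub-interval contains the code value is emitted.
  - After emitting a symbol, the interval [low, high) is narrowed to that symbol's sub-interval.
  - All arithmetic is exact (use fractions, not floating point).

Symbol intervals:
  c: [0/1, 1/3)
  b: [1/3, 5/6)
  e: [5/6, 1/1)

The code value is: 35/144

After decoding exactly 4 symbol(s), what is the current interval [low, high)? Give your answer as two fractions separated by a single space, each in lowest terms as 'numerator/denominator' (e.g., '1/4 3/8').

Answer: 17/72 1/4

Derivation:
Step 1: interval [0/1, 1/1), width = 1/1 - 0/1 = 1/1
  'c': [0/1 + 1/1*0/1, 0/1 + 1/1*1/3) = [0/1, 1/3) <- contains code 35/144
  'b': [0/1 + 1/1*1/3, 0/1 + 1/1*5/6) = [1/3, 5/6)
  'e': [0/1 + 1/1*5/6, 0/1 + 1/1*1/1) = [5/6, 1/1)
  emit 'c', narrow to [0/1, 1/3)
Step 2: interval [0/1, 1/3), width = 1/3 - 0/1 = 1/3
  'c': [0/1 + 1/3*0/1, 0/1 + 1/3*1/3) = [0/1, 1/9)
  'b': [0/1 + 1/3*1/3, 0/1 + 1/3*5/6) = [1/9, 5/18) <- contains code 35/144
  'e': [0/1 + 1/3*5/6, 0/1 + 1/3*1/1) = [5/18, 1/3)
  emit 'b', narrow to [1/9, 5/18)
Step 3: interval [1/9, 5/18), width = 5/18 - 1/9 = 1/6
  'c': [1/9 + 1/6*0/1, 1/9 + 1/6*1/3) = [1/9, 1/6)
  'b': [1/9 + 1/6*1/3, 1/9 + 1/6*5/6) = [1/6, 1/4) <- contains code 35/144
  'e': [1/9 + 1/6*5/6, 1/9 + 1/6*1/1) = [1/4, 5/18)
  emit 'b', narrow to [1/6, 1/4)
Step 4: interval [1/6, 1/4), width = 1/4 - 1/6 = 1/12
  'c': [1/6 + 1/12*0/1, 1/6 + 1/12*1/3) = [1/6, 7/36)
  'b': [1/6 + 1/12*1/3, 1/6 + 1/12*5/6) = [7/36, 17/72)
  'e': [1/6 + 1/12*5/6, 1/6 + 1/12*1/1) = [17/72, 1/4) <- contains code 35/144
  emit 'e', narrow to [17/72, 1/4)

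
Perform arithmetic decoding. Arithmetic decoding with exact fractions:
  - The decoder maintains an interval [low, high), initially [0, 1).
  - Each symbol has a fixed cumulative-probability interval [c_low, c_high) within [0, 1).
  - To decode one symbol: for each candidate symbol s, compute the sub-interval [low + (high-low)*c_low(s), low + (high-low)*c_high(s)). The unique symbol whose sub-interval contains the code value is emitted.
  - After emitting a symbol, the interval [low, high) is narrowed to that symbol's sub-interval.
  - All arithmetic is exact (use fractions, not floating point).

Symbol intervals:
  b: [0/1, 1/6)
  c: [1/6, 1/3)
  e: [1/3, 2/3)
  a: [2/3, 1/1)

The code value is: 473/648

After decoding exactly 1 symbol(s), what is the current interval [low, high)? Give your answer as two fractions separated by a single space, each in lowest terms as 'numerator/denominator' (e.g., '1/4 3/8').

Answer: 2/3 1/1

Derivation:
Step 1: interval [0/1, 1/1), width = 1/1 - 0/1 = 1/1
  'b': [0/1 + 1/1*0/1, 0/1 + 1/1*1/6) = [0/1, 1/6)
  'c': [0/1 + 1/1*1/6, 0/1 + 1/1*1/3) = [1/6, 1/3)
  'e': [0/1 + 1/1*1/3, 0/1 + 1/1*2/3) = [1/3, 2/3)
  'a': [0/1 + 1/1*2/3, 0/1 + 1/1*1/1) = [2/3, 1/1) <- contains code 473/648
  emit 'a', narrow to [2/3, 1/1)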